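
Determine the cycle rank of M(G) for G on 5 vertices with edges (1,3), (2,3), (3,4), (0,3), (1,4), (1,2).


Cycle rank (nullity) = |E| - r(M) = |E| - (|V| - c).
|E| = 6, |V| = 5, c = 1.
Nullity = 6 - (5 - 1) = 6 - 4 = 2.

2


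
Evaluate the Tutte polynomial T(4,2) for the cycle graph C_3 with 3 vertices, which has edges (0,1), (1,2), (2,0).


T(C_3; x,y) = x + x^2 + ... + x^(2) + y.
T(4,2) = 4^1 + 4^2 + 2
= 4 + 16 + 2
= 22.

22


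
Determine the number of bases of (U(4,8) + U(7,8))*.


(M1+M2)* = M1* + M2*.
M1* = U(4,8), bases: C(8,4) = 70.
M2* = U(1,8), bases: C(8,1) = 8.
|B(M*)| = 70 * 8 = 560.

560


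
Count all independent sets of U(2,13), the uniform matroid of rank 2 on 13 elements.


Independent sets of U(2,13) are all subsets of size <= 2.
Count = C(13,0) + C(13,1) + C(13,2)
     = 1 + 13 + 78
     = 92.

92


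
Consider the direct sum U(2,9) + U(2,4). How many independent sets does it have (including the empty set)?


For a direct sum, |I(M1+M2)| = |I(M1)| * |I(M2)|.
|I(U(2,9))| = sum C(9,k) for k=0..2 = 46.
|I(U(2,4))| = sum C(4,k) for k=0..2 = 11.
Total = 46 * 11 = 506.

506


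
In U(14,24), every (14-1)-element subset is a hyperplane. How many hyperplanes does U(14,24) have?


Hyperplanes of U(14,24) are flats of rank 13.
In a uniform matroid, these are exactly the (13)-element subsets.
Count = C(24,13) = 24! / (13! * 11!) = 2496144.

2496144


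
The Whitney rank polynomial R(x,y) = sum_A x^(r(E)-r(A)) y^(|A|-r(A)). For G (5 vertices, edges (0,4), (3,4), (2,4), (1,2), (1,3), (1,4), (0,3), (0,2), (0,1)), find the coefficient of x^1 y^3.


R(x,y) = sum over A in 2^E of x^(r(E)-r(A)) * y^(|A|-r(A)).
G has 5 vertices, 9 edges. r(E) = 4.
Enumerate all 2^9 = 512 subsets.
Count subsets with r(E)-r(A)=1 and |A|-r(A)=3: 2.

2


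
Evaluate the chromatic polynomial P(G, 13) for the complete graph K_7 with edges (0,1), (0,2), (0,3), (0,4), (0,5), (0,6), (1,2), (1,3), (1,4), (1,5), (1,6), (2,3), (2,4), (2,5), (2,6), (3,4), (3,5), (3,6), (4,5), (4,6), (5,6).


P(K_7, k) = k(k-1)(k-2)...(k-6).
P(13) = (13) * (12) * (11) * (10) * (9) * (8) * (7) = 8648640.

8648640


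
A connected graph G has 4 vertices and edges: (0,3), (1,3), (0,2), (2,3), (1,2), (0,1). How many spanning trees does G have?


By Kirchhoff's matrix tree theorem, the number of spanning trees equals
the determinant of any cofactor of the Laplacian matrix L.
G has 4 vertices and 6 edges.
Computing the (3 x 3) cofactor determinant gives 16.

16


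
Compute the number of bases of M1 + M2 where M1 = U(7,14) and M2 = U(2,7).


Bases of a direct sum M1 + M2: |B| = |B(M1)| * |B(M2)|.
|B(U(7,14))| = C(14,7) = 3432.
|B(U(2,7))| = C(7,2) = 21.
Total bases = 3432 * 21 = 72072.

72072


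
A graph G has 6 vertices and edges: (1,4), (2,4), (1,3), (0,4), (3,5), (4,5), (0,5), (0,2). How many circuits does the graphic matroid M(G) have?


A circuit in a graphic matroid = edge set of a simple cycle.
G has 6 vertices and 8 edges.
Enumerating all minimal edge subsets forming cycles...
Total circuits found: 6.

6


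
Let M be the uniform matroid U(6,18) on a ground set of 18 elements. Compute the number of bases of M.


Bases of U(6,18) are all 6-element subsets of the 18-element ground set.
Number of bases = C(18,6).
(18 choose 6) = 18564.

18564


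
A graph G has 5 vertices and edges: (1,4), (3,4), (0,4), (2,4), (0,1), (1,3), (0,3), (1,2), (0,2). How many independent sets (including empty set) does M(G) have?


An independent set in a graphic matroid is an acyclic edge subset.
G has 5 vertices and 9 edges.
Enumerate all 2^9 = 512 subsets, checking for acyclicity.
Total independent sets = 198.

198


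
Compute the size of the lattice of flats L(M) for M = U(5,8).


Flats of U(5,8): every subset of size < 5 is a flat, plus E itself.
Count = C(8,0) + C(8,1) + C(8,2) + C(8,3) + C(8,4) + 1
     = 1 + 8 + 28 + 56 + 70 + 1
     = 164.

164


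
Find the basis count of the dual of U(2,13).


The dual of U(r,n) is U(n-r, n) = U(11,13).
Bases of U(11,13) are all (11)-element subsets.
|B(M*)| = C(13,11) = 13! / (11! * 2!) = 78.

78


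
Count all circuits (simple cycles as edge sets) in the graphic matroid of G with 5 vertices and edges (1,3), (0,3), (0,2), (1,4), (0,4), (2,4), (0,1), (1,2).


A circuit in a graphic matroid = edge set of a simple cycle.
G has 5 vertices and 8 edges.
Enumerating all minimal edge subsets forming cycles...
Total circuits found: 12.

12


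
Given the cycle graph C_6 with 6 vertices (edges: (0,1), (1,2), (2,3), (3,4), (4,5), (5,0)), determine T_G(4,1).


T(C_6; x,y) = x + x^2 + ... + x^(5) + y.
T(4,1) = 4^1 + 4^2 + 4^3 + 4^4 + 4^5 + 1
= 4 + 16 + 64 + 256 + 1024 + 1
= 1365.

1365


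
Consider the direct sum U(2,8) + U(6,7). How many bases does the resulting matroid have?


Bases of a direct sum M1 + M2: |B| = |B(M1)| * |B(M2)|.
|B(U(2,8))| = C(8,2) = 28.
|B(U(6,7))| = C(7,6) = 7.
Total bases = 28 * 7 = 196.

196


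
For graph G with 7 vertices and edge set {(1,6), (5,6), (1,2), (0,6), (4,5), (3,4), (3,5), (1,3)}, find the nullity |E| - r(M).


Cycle rank (nullity) = |E| - r(M) = |E| - (|V| - c).
|E| = 8, |V| = 7, c = 1.
Nullity = 8 - (7 - 1) = 8 - 6 = 2.

2


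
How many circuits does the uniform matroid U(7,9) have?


In U(7,9), circuits are the (8)-element subsets.
Any set of 8 elements is dependent, and removing any one element gives
an independent set of size 7, so it is a minimal dependent set.
Number of circuits = C(9,8) = 9! / (8! * 1!) = 9.

9


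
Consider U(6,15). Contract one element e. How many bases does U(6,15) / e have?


Contracting e from U(6,15) gives U(5,14).
Bases of U(5,14) = C(14,5) = 14! / (5! * 9!) = 2002.

2002


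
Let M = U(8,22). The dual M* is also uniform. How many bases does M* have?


The dual of U(r,n) is U(n-r, n) = U(14,22).
Bases of U(14,22) are all (14)-element subsets.
|B(M*)| = C(22,14) = 319770.

319770


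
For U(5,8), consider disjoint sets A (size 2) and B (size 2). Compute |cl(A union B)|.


|A union B| = 2 + 2 = 4 (disjoint).
In U(5,8), cl(S) = S if |S| < 5, else cl(S) = E.
Since 4 < 5, cl(A union B) = A union B.
|cl(A union B)| = 4.

4


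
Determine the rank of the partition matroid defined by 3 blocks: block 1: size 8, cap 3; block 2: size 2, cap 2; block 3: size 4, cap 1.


Rank of a partition matroid = sum of min(|Si|, ci) for each block.
= min(8,3) + min(2,2) + min(4,1)
= 3 + 2 + 1
= 6.

6


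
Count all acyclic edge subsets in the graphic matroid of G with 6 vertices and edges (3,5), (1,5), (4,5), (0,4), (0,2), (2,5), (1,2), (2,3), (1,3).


An independent set in a graphic matroid is an acyclic edge subset.
G has 6 vertices and 9 edges.
Enumerate all 2^9 = 512 subsets, checking for acyclicity.
Total independent sets = 280.

280


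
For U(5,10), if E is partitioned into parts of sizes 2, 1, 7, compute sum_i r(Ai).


r(Ai) = min(|Ai|, 5) for each part.
Sum = min(2,5) + min(1,5) + min(7,5)
    = 2 + 1 + 5
    = 8.

8


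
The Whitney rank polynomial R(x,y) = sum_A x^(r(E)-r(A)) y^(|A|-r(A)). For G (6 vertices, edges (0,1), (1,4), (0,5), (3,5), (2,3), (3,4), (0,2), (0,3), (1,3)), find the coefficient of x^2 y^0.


R(x,y) = sum over A in 2^E of x^(r(E)-r(A)) * y^(|A|-r(A)).
G has 6 vertices, 9 edges. r(E) = 5.
Enumerate all 2^9 = 512 subsets.
Count subsets with r(E)-r(A)=2 and |A|-r(A)=0: 80.

80


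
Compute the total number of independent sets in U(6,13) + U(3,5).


For a direct sum, |I(M1+M2)| = |I(M1)| * |I(M2)|.
|I(U(6,13))| = sum C(13,k) for k=0..6 = 4096.
|I(U(3,5))| = sum C(5,k) for k=0..3 = 26.
Total = 4096 * 26 = 106496.

106496


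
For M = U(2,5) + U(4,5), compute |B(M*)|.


(M1+M2)* = M1* + M2*.
M1* = U(3,5), bases: C(5,3) = 10.
M2* = U(1,5), bases: C(5,1) = 5.
|B(M*)| = 10 * 5 = 50.

50


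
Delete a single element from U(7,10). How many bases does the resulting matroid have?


Deleting e from U(7,10) gives U(7,9) since n > r.
Bases of U(7,9) = C(9,7) = 36.

36


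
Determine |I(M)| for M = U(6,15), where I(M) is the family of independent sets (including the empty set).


Independent sets of U(6,15) are all subsets of size <= 6.
Count = (15 choose 0) + (15 choose 1) + (15 choose 2) + (15 choose 3) + (15 choose 4) + (15 choose 5) + (15 choose 6)
     = 1 + 15 + 105 + 455 + 1365 + 3003 + 5005
     = 9949.

9949


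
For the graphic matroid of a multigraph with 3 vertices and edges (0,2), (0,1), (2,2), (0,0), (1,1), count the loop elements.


In a graphic matroid, a loop is a self-loop edge (u,u) with rank 0.
Examining all 5 edges for self-loops...
Self-loops found: (2,2), (0,0), (1,1)
Number of loops = 3.

3


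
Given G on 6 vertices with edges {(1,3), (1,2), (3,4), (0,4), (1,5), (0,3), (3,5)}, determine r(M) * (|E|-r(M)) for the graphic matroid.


r(M) = |V| - c = 6 - 1 = 5.
nullity = |E| - r(M) = 7 - 5 = 2.
Product = 5 * 2 = 10.

10


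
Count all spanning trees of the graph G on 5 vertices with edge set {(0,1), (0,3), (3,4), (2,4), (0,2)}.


By Kirchhoff's matrix tree theorem, the number of spanning trees equals
the determinant of any cofactor of the Laplacian matrix L.
G has 5 vertices and 5 edges.
Computing the (4 x 4) cofactor determinant gives 4.

4


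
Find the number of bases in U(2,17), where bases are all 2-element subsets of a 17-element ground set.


Bases of U(2,17) are all 2-element subsets of the 17-element ground set.
Number of bases = C(17,2).
(17 choose 2) = 136.

136


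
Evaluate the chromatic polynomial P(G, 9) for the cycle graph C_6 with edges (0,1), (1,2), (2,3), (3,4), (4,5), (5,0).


P(C_6, k) = (k-1)^6 + (-1)^6*(k-1).
P(9) = (8)^6 + 8
= 262144 + 8 = 262152.

262152


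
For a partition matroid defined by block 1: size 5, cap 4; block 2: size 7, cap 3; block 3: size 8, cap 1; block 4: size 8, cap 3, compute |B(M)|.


A basis picks exactly ci elements from block i.
Number of bases = product of C(|Si|, ci).
= C(5,4) * C(7,3) * C(8,1) * C(8,3)
= 5 * 35 * 8 * 56
= 78400.

78400


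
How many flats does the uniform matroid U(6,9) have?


Flats of U(6,9): every subset of size < 6 is a flat, plus E itself.
Count = C(9,0) + C(9,1) + C(9,2) + C(9,3) + C(9,4) + C(9,5) + 1
     = 1 + 9 + 36 + 84 + 126 + 126 + 1
     = 383.

383


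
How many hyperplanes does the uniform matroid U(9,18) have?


Hyperplanes of U(9,18) are flats of rank 8.
In a uniform matroid, these are exactly the (8)-element subsets.
Count = C(18,8) = 43758.

43758


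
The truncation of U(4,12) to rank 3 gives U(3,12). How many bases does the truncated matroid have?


Truncating U(4,12) to rank 3 gives U(3,12).
Bases of U(3,12) are all 3-element subsets of 12 elements.
Number of bases = C(12,3) = (12 * 11 * 10) / (1 * 2 * 3) = 220.

220


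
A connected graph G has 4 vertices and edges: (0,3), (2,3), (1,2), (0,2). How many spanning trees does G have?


By Kirchhoff's matrix tree theorem, the number of spanning trees equals
the determinant of any cofactor of the Laplacian matrix L.
G has 4 vertices and 4 edges.
Computing the (3 x 3) cofactor determinant gives 3.

3


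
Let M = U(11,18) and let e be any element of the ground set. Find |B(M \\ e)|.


Deleting e from U(11,18) gives U(11,17) since n > r.
Bases of U(11,17) = C(17,11) = 12376.

12376


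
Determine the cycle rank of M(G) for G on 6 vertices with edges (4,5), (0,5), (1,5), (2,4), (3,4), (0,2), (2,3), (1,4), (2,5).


Cycle rank (nullity) = |E| - r(M) = |E| - (|V| - c).
|E| = 9, |V| = 6, c = 1.
Nullity = 9 - (6 - 1) = 9 - 5 = 4.

4


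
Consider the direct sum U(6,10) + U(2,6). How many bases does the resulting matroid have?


Bases of a direct sum M1 + M2: |B| = |B(M1)| * |B(M2)|.
|B(U(6,10))| = C(10,6) = 210.
|B(U(2,6))| = C(6,2) = 15.
Total bases = 210 * 15 = 3150.

3150


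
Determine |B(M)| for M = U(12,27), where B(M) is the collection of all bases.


Bases of U(12,27) are all 12-element subsets of the 27-element ground set.
Number of bases = C(27,12).
(27 choose 12) = 17383860.

17383860


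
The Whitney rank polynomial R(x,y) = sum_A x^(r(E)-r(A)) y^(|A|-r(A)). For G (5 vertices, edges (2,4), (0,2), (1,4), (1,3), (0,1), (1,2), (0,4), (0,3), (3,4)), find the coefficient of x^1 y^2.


R(x,y) = sum over A in 2^E of x^(r(E)-r(A)) * y^(|A|-r(A)).
G has 5 vertices, 9 edges. r(E) = 4.
Enumerate all 2^9 = 512 subsets.
Count subsets with r(E)-r(A)=1 and |A|-r(A)=2: 15.

15


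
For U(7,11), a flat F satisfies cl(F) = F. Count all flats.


Flats of U(7,11): every subset of size < 7 is a flat, plus E itself.
Count = (11 choose 0) + (11 choose 1) + (11 choose 2) + (11 choose 3) + (11 choose 4) + (11 choose 5) + (11 choose 6) + 1
     = 1 + 11 + 55 + 165 + 330 + 462 + 462 + 1
     = 1487.

1487


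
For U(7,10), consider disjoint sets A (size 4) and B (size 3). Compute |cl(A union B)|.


|A union B| = 4 + 3 = 7 (disjoint).
In U(7,10), cl(S) = S if |S| < 7, else cl(S) = E.
Since 7 >= 7, cl(A union B) = E.
|cl(A union B)| = 10.

10


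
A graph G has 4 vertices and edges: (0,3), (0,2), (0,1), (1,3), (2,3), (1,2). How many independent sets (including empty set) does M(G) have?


An independent set in a graphic matroid is an acyclic edge subset.
G has 4 vertices and 6 edges.
Enumerate all 2^6 = 64 subsets, checking for acyclicity.
Total independent sets = 38.

38


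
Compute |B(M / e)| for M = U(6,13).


Contracting e from U(6,13) gives U(5,12).
Bases of U(5,12) = (12 choose 5) = 792.

792


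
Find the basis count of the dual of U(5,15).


The dual of U(r,n) is U(n-r, n) = U(10,15).
Bases of U(10,15) are all (10)-element subsets.
|B(M*)| = (15 choose 10) = 3003.

3003


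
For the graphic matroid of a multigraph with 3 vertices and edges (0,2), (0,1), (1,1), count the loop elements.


In a graphic matroid, a loop is a self-loop edge (u,u) with rank 0.
Examining all 3 edges for self-loops...
Self-loops found: (1,1)
Number of loops = 1.

1


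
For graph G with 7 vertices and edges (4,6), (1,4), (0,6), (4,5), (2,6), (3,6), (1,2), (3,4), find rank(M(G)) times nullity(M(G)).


r(M) = |V| - c = 7 - 1 = 6.
nullity = |E| - r(M) = 8 - 6 = 2.
Product = 6 * 2 = 12.

12


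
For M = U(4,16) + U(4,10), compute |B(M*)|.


(M1+M2)* = M1* + M2*.
M1* = U(12,16), bases: C(16,12) = 1820.
M2* = U(6,10), bases: C(10,6) = 210.
|B(M*)| = 1820 * 210 = 382200.

382200


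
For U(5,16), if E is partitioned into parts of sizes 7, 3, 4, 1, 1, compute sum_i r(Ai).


r(Ai) = min(|Ai|, 5) for each part.
Sum = min(7,5) + min(3,5) + min(4,5) + min(1,5) + min(1,5)
    = 5 + 3 + 4 + 1 + 1
    = 14.

14


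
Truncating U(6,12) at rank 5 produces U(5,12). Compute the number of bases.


Truncating U(6,12) to rank 5 gives U(5,12).
Bases of U(5,12) are all 5-element subsets of 12 elements.
Number of bases = (12 choose 5) = 792.

792


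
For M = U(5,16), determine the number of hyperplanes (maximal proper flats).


Hyperplanes of U(5,16) are flats of rank 4.
In a uniform matroid, these are exactly the (4)-element subsets.
Count = (16 choose 4) = 1820.

1820


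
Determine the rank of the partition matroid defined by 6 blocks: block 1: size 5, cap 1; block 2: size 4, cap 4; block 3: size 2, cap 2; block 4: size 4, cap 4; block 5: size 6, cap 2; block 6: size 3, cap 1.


Rank of a partition matroid = sum of min(|Si|, ci) for each block.
= min(5,1) + min(4,4) + min(2,2) + min(4,4) + min(6,2) + min(3,1)
= 1 + 4 + 2 + 4 + 2 + 1
= 14.

14


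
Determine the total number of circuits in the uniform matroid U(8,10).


In U(8,10), circuits are the (9)-element subsets.
Any set of 9 elements is dependent, and removing any one element gives
an independent set of size 8, so it is a minimal dependent set.
Number of circuits = (10 choose 9) = 10.

10


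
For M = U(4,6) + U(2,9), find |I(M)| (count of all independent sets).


For a direct sum, |I(M1+M2)| = |I(M1)| * |I(M2)|.
|I(U(4,6))| = sum C(6,k) for k=0..4 = 57.
|I(U(2,9))| = sum C(9,k) for k=0..2 = 46.
Total = 57 * 46 = 2622.

2622


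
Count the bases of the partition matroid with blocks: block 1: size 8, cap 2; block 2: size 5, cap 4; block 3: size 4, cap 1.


A basis picks exactly ci elements from block i.
Number of bases = product of C(|Si|, ci).
= C(8,2) * C(5,4) * C(4,1)
= 28 * 5 * 4
= 560.

560


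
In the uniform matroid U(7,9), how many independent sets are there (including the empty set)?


Independent sets of U(7,9) are all subsets of size <= 7.
Count = (9 choose 0) + (9 choose 1) + (9 choose 2) + (9 choose 3) + (9 choose 4) + (9 choose 5) + (9 choose 6) + (9 choose 7)
     = 1 + 9 + 36 + 84 + 126 + 126 + 84 + 36
     = 502.

502


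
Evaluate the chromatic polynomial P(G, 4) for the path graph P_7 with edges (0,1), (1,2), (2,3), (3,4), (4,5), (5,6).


P(P_7, k) = k * (k-1)^(6).
P(4) = 4 * 3^6 = 4 * 729 = 2916.

2916


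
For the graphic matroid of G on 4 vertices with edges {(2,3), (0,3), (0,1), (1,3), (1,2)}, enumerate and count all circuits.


A circuit in a graphic matroid = edge set of a simple cycle.
G has 4 vertices and 5 edges.
Enumerating all minimal edge subsets forming cycles...
Total circuits found: 3.

3


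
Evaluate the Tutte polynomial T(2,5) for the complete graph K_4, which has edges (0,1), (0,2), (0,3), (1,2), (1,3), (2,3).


T(K_4; x,y) = x^3 + 3x^2 + 4xy + 2x + y^3 + 3y^2 + 2y.
Substituting x=2, y=5:
= 8 + 12 + 40 + 4 + 125 + 75 + 10
= 274.

274


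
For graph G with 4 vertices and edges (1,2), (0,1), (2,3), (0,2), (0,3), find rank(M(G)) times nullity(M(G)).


r(M) = |V| - c = 4 - 1 = 3.
nullity = |E| - r(M) = 5 - 3 = 2.
Product = 3 * 2 = 6.

6


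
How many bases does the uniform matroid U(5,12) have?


Bases of U(5,12) are all 5-element subsets of the 12-element ground set.
Number of bases = C(12,5).
C(12,5) = 12! / (5! * 7!) = 792.

792


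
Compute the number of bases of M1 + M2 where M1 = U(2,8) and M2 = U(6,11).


Bases of a direct sum M1 + M2: |B| = |B(M1)| * |B(M2)|.
|B(U(2,8))| = C(8,2) = 28.
|B(U(6,11))| = C(11,6) = 462.
Total bases = 28 * 462 = 12936.

12936


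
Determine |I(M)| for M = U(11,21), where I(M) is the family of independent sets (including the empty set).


Independent sets of U(11,21) are all subsets of size <= 11.
Count = C(21,0) + C(21,1) + C(21,2) + C(21,3) + C(21,4) + C(21,5) + C(21,6) + C(21,7) + C(21,8) + C(21,9) + C(21,10) + C(21,11)
     = 1 + 21 + 210 + 1330 + 5985 + 20349 + 54264 + 116280 + 203490 + 293930 + 352716 + 352716
     = 1401292.

1401292


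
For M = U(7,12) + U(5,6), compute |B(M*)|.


(M1+M2)* = M1* + M2*.
M1* = U(5,12), bases: C(12,5) = 792.
M2* = U(1,6), bases: C(6,1) = 6.
|B(M*)| = 792 * 6 = 4752.

4752


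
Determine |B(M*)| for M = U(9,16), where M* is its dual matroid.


The dual of U(r,n) is U(n-r, n) = U(7,16).
Bases of U(7,16) are all (7)-element subsets.
|B(M*)| = C(16,7) = 11440.

11440


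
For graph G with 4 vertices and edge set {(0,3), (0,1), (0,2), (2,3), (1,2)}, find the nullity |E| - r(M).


Cycle rank (nullity) = |E| - r(M) = |E| - (|V| - c).
|E| = 5, |V| = 4, c = 1.
Nullity = 5 - (4 - 1) = 5 - 3 = 2.

2


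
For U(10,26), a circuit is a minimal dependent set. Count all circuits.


In U(10,26), circuits are the (11)-element subsets.
Any set of 11 elements is dependent, and removing any one element gives
an independent set of size 10, so it is a minimal dependent set.
Number of circuits = (26 choose 11) = 7726160.

7726160


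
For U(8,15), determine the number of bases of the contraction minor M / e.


Contracting e from U(8,15) gives U(7,14).
Bases of U(7,14) = (14 choose 7) = 3432.

3432


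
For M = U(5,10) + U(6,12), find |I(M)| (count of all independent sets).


For a direct sum, |I(M1+M2)| = |I(M1)| * |I(M2)|.
|I(U(5,10))| = sum C(10,k) for k=0..5 = 638.
|I(U(6,12))| = sum C(12,k) for k=0..6 = 2510.
Total = 638 * 2510 = 1601380.

1601380


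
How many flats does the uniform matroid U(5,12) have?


Flats of U(5,12): every subset of size < 5 is a flat, plus E itself.
Count = (12 choose 0) + (12 choose 1) + (12 choose 2) + (12 choose 3) + (12 choose 4) + 1
     = 1 + 12 + 66 + 220 + 495 + 1
     = 795.

795


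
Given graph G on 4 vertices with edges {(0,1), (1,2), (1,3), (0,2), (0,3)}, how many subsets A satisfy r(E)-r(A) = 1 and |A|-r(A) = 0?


R(x,y) = sum over A in 2^E of x^(r(E)-r(A)) * y^(|A|-r(A)).
G has 4 vertices, 5 edges. r(E) = 3.
Enumerate all 2^5 = 32 subsets.
Count subsets with r(E)-r(A)=1 and |A|-r(A)=0: 10.

10


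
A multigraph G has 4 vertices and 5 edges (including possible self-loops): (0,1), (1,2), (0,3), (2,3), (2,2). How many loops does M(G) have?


In a graphic matroid, a loop is a self-loop edge (u,u) with rank 0.
Examining all 5 edges for self-loops...
Self-loops found: (2,2)
Number of loops = 1.

1


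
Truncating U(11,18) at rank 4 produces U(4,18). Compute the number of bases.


Truncating U(11,18) to rank 4 gives U(4,18).
Bases of U(4,18) are all 4-element subsets of 18 elements.
Number of bases = C(18,4) = (18 * 17 * 16 * 15) / (1 * 2 * 3 * 4) = 3060.

3060


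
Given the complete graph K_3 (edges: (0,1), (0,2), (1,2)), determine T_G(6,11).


T(K_3; x,y) = x^2 + x + y.
T(6,11) = 36 + 6 + 11 = 53.

53


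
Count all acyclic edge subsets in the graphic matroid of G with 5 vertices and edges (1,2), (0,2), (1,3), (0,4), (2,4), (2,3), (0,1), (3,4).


An independent set in a graphic matroid is an acyclic edge subset.
G has 5 vertices and 8 edges.
Enumerate all 2^8 = 256 subsets, checking for acyclicity.
Total independent sets = 134.

134


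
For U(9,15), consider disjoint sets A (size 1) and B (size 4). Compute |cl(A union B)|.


|A union B| = 1 + 4 = 5 (disjoint).
In U(9,15), cl(S) = S if |S| < 9, else cl(S) = E.
Since 5 < 9, cl(A union B) = A union B.
|cl(A union B)| = 5.

5


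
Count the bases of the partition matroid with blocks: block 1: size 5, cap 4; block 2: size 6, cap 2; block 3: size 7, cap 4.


A basis picks exactly ci elements from block i.
Number of bases = product of C(|Si|, ci).
= C(5,4) * C(6,2) * C(7,4)
= 5 * 15 * 35
= 2625.

2625


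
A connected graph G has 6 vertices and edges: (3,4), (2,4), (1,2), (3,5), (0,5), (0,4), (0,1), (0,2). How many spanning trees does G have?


By Kirchhoff's matrix tree theorem, the number of spanning trees equals
the determinant of any cofactor of the Laplacian matrix L.
G has 6 vertices and 8 edges.
Computing the (5 x 5) cofactor determinant gives 29.

29


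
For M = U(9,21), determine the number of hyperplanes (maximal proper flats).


Hyperplanes of U(9,21) are flats of rank 8.
In a uniform matroid, these are exactly the (8)-element subsets.
Count = C(21,8) = 203490.

203490


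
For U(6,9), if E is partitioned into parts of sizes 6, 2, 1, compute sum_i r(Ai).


r(Ai) = min(|Ai|, 6) for each part.
Sum = min(6,6) + min(2,6) + min(1,6)
    = 6 + 2 + 1
    = 9.

9


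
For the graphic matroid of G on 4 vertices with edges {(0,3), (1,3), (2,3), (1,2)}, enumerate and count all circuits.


A circuit in a graphic matroid = edge set of a simple cycle.
G has 4 vertices and 4 edges.
Enumerating all minimal edge subsets forming cycles...
Total circuits found: 1.

1


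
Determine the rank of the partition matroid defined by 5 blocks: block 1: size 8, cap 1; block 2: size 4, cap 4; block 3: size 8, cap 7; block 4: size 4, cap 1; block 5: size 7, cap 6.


Rank of a partition matroid = sum of min(|Si|, ci) for each block.
= min(8,1) + min(4,4) + min(8,7) + min(4,1) + min(7,6)
= 1 + 4 + 7 + 1 + 6
= 19.

19


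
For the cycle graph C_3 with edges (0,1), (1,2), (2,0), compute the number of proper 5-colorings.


P(C_3, k) = (k-1)^3 + (-1)^3*(k-1).
P(5) = (4)^3 - 4
= 64 - 4 = 60.

60


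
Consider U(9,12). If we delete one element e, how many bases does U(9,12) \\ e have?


Deleting e from U(9,12) gives U(9,11) since n > r.
Bases of U(9,11) = C(11,9) = 11! / (9! * 2!) = 55.

55


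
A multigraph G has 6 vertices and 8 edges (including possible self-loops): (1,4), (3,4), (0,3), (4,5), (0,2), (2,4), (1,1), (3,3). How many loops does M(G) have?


In a graphic matroid, a loop is a self-loop edge (u,u) with rank 0.
Examining all 8 edges for self-loops...
Self-loops found: (1,1), (3,3)
Number of loops = 2.

2


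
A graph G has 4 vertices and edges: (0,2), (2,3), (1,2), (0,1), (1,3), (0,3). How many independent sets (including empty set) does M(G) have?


An independent set in a graphic matroid is an acyclic edge subset.
G has 4 vertices and 6 edges.
Enumerate all 2^6 = 64 subsets, checking for acyclicity.
Total independent sets = 38.

38


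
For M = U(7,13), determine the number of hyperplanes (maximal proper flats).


Hyperplanes of U(7,13) are flats of rank 6.
In a uniform matroid, these are exactly the (6)-element subsets.
Count = C(13,6) = 13! / (6! * 7!) = 1716.

1716


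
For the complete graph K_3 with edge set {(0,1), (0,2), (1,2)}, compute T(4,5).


T(K_3; x,y) = x^2 + x + y.
T(4,5) = 16 + 4 + 5 = 25.

25


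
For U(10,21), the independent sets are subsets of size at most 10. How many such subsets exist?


Independent sets of U(10,21) are all subsets of size <= 10.
Count = C(21,0) + C(21,1) + C(21,2) + C(21,3) + C(21,4) + C(21,5) + C(21,6) + C(21,7) + C(21,8) + C(21,9) + C(21,10)
     = 1 + 21 + 210 + 1330 + 5985 + 20349 + 54264 + 116280 + 203490 + 293930 + 352716
     = 1048576.

1048576


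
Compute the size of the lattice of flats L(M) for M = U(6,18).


Flats of U(6,18): every subset of size < 6 is a flat, plus E itself.
Count = C(18,0) + C(18,1) + C(18,2) + C(18,3) + C(18,4) + C(18,5) + 1
     = 1 + 18 + 153 + 816 + 3060 + 8568 + 1
     = 12617.

12617


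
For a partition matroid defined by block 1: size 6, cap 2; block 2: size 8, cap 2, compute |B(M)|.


A basis picks exactly ci elements from block i.
Number of bases = product of C(|Si|, ci).
= C(6,2) * C(8,2)
= 15 * 28
= 420.

420


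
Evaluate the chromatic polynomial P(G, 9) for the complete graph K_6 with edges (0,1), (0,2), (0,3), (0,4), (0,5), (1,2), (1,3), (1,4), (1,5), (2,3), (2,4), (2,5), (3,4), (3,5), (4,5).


P(K_6, k) = k(k-1)(k-2)...(k-5).
P(9) = (9) * (8) * (7) * (6) * (5) * (4) = 60480.

60480


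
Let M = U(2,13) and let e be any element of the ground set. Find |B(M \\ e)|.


Deleting e from U(2,13) gives U(2,12) since n > r.
Bases of U(2,12) = (12 choose 2) = 66.

66


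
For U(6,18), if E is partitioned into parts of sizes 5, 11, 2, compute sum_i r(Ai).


r(Ai) = min(|Ai|, 6) for each part.
Sum = min(5,6) + min(11,6) + min(2,6)
    = 5 + 6 + 2
    = 13.

13


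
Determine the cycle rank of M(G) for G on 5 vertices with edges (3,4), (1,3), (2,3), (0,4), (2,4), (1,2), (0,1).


Cycle rank (nullity) = |E| - r(M) = |E| - (|V| - c).
|E| = 7, |V| = 5, c = 1.
Nullity = 7 - (5 - 1) = 7 - 4 = 3.

3


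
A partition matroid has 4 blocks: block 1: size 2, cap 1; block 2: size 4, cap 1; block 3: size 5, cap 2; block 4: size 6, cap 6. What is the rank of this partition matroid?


Rank of a partition matroid = sum of min(|Si|, ci) for each block.
= min(2,1) + min(4,1) + min(5,2) + min(6,6)
= 1 + 1 + 2 + 6
= 10.

10


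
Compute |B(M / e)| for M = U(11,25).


Contracting e from U(11,25) gives U(10,24).
Bases of U(10,24) = C(24,10) = 1961256.

1961256


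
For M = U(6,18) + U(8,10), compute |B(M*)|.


(M1+M2)* = M1* + M2*.
M1* = U(12,18), bases: C(18,12) = 18564.
M2* = U(2,10), bases: C(10,2) = 45.
|B(M*)| = 18564 * 45 = 835380.

835380


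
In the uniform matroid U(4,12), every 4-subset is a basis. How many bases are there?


Bases of U(4,12) are all 4-element subsets of the 12-element ground set.
Number of bases = C(12,4).
(12 choose 4) = 495.

495


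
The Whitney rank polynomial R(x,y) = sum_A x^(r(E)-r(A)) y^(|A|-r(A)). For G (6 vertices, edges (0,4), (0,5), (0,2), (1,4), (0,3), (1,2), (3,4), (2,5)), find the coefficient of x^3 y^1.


R(x,y) = sum over A in 2^E of x^(r(E)-r(A)) * y^(|A|-r(A)).
G has 6 vertices, 8 edges. r(E) = 5.
Enumerate all 2^8 = 256 subsets.
Count subsets with r(E)-r(A)=3 and |A|-r(A)=1: 2.

2


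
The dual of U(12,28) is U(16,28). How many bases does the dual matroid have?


The dual of U(r,n) is U(n-r, n) = U(16,28).
Bases of U(16,28) are all (16)-element subsets.
|B(M*)| = (28 choose 16) = 30421755.

30421755


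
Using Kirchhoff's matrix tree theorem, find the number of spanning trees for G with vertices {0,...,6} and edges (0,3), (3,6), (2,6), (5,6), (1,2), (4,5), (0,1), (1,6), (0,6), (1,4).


By Kirchhoff's matrix tree theorem, the number of spanning trees equals
the determinant of any cofactor of the Laplacian matrix L.
G has 7 vertices and 10 edges.
Computing the (6 x 6) cofactor determinant gives 73.

73


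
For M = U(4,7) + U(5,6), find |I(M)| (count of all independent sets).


For a direct sum, |I(M1+M2)| = |I(M1)| * |I(M2)|.
|I(U(4,7))| = sum C(7,k) for k=0..4 = 99.
|I(U(5,6))| = sum C(6,k) for k=0..5 = 63.
Total = 99 * 63 = 6237.

6237


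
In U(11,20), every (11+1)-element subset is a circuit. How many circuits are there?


In U(11,20), circuits are the (12)-element subsets.
Any set of 12 elements is dependent, and removing any one element gives
an independent set of size 11, so it is a minimal dependent set.
Number of circuits = C(20,12) = 20! / (12! * 8!) = 125970.

125970


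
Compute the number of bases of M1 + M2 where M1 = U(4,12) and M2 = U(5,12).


Bases of a direct sum M1 + M2: |B| = |B(M1)| * |B(M2)|.
|B(U(4,12))| = C(12,4) = 495.
|B(U(5,12))| = C(12,5) = 792.
Total bases = 495 * 792 = 392040.

392040


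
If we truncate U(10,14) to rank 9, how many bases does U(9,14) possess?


Truncating U(10,14) to rank 9 gives U(9,14).
Bases of U(9,14) are all 9-element subsets of 14 elements.
Number of bases = (14 choose 9) = 2002.

2002


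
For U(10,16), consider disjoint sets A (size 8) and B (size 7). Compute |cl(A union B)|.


|A union B| = 8 + 7 = 15 (disjoint).
In U(10,16), cl(S) = S if |S| < 10, else cl(S) = E.
Since 15 >= 10, cl(A union B) = E.
|cl(A union B)| = 16.

16


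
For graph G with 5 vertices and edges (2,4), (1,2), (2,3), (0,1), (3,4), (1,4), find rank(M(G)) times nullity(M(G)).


r(M) = |V| - c = 5 - 1 = 4.
nullity = |E| - r(M) = 6 - 4 = 2.
Product = 4 * 2 = 8.

8


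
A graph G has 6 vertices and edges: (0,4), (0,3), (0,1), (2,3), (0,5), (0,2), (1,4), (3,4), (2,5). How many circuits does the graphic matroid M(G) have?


A circuit in a graphic matroid = edge set of a simple cycle.
G has 6 vertices and 9 edges.
Enumerating all minimal edge subsets forming cycles...
Total circuits found: 10.

10


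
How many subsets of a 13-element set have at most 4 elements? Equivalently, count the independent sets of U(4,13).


Independent sets of U(4,13) are all subsets of size <= 4.
Count = C(13,0) + C(13,1) + C(13,2) + C(13,3) + C(13,4)
     = 1 + 13 + 78 + 286 + 715
     = 1093.

1093


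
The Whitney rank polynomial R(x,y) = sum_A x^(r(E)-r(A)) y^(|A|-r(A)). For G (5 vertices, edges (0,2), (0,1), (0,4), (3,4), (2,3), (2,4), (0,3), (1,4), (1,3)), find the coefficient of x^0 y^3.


R(x,y) = sum over A in 2^E of x^(r(E)-r(A)) * y^(|A|-r(A)).
G has 5 vertices, 9 edges. r(E) = 4.
Enumerate all 2^9 = 512 subsets.
Count subsets with r(E)-r(A)=0 and |A|-r(A)=3: 36.

36


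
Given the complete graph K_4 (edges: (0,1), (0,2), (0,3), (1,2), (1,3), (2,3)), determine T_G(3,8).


T(K_4; x,y) = x^3 + 3x^2 + 4xy + 2x + y^3 + 3y^2 + 2y.
Substituting x=3, y=8:
= 27 + 27 + 96 + 6 + 512 + 192 + 16
= 876.

876


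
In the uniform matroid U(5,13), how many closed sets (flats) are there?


Flats of U(5,13): every subset of size < 5 is a flat, plus E itself.
Count = C(13,0) + C(13,1) + C(13,2) + C(13,3) + C(13,4) + 1
     = 1 + 13 + 78 + 286 + 715 + 1
     = 1094.

1094


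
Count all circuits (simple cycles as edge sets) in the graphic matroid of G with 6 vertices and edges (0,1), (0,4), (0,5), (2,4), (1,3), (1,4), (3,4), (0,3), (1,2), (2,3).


A circuit in a graphic matroid = edge set of a simple cycle.
G has 6 vertices and 10 edges.
Enumerating all minimal edge subsets forming cycles...
Total circuits found: 22.

22


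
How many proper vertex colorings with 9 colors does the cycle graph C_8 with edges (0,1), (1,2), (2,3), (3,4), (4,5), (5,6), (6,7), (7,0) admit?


P(C_8, k) = (k-1)^8 + (-1)^8*(k-1).
P(9) = (8)^8 + 8
= 16777216 + 8 = 16777224.

16777224


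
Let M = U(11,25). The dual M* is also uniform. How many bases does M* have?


The dual of U(r,n) is U(n-r, n) = U(14,25).
Bases of U(14,25) are all (14)-element subsets.
|B(M*)| = (25 choose 14) = 4457400.

4457400


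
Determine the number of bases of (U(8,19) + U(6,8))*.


(M1+M2)* = M1* + M2*.
M1* = U(11,19), bases: C(19,11) = 75582.
M2* = U(2,8), bases: C(8,2) = 28.
|B(M*)| = 75582 * 28 = 2116296.

2116296


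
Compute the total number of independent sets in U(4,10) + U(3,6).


For a direct sum, |I(M1+M2)| = |I(M1)| * |I(M2)|.
|I(U(4,10))| = sum C(10,k) for k=0..4 = 386.
|I(U(3,6))| = sum C(6,k) for k=0..3 = 42.
Total = 386 * 42 = 16212.

16212


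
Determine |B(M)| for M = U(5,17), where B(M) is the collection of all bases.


Bases of U(5,17) are all 5-element subsets of the 17-element ground set.
Number of bases = C(17,5).
(17 choose 5) = 6188.

6188


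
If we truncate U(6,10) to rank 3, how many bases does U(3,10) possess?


Truncating U(6,10) to rank 3 gives U(3,10).
Bases of U(3,10) are all 3-element subsets of 10 elements.
Number of bases = C(10,3) = (10 * 9 * 8) / (1 * 2 * 3) = 120.

120


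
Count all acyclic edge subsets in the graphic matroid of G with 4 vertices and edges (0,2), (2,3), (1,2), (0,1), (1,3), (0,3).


An independent set in a graphic matroid is an acyclic edge subset.
G has 4 vertices and 6 edges.
Enumerate all 2^6 = 64 subsets, checking for acyclicity.
Total independent sets = 38.

38


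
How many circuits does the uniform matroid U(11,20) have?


In U(11,20), circuits are the (12)-element subsets.
Any set of 12 elements is dependent, and removing any one element gives
an independent set of size 11, so it is a minimal dependent set.
Number of circuits = C(20,12) = 20! / (12! * 8!) = 125970.

125970


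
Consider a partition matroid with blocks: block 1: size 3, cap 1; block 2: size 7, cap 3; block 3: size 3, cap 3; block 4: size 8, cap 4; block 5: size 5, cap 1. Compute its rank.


Rank of a partition matroid = sum of min(|Si|, ci) for each block.
= min(3,1) + min(7,3) + min(3,3) + min(8,4) + min(5,1)
= 1 + 3 + 3 + 4 + 1
= 12.

12


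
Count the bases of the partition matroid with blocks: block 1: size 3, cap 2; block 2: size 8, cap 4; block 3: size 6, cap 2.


A basis picks exactly ci elements from block i.
Number of bases = product of C(|Si|, ci).
= C(3,2) * C(8,4) * C(6,2)
= 3 * 70 * 15
= 3150.

3150


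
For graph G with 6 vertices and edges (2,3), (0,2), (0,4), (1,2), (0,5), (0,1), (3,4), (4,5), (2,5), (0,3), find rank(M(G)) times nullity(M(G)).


r(M) = |V| - c = 6 - 1 = 5.
nullity = |E| - r(M) = 10 - 5 = 5.
Product = 5 * 5 = 25.

25


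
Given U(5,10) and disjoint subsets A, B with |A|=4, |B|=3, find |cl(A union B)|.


|A union B| = 4 + 3 = 7 (disjoint).
In U(5,10), cl(S) = S if |S| < 5, else cl(S) = E.
Since 7 >= 5, cl(A union B) = E.
|cl(A union B)| = 10.

10


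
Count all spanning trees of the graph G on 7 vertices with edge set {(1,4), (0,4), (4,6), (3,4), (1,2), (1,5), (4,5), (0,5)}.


By Kirchhoff's matrix tree theorem, the number of spanning trees equals
the determinant of any cofactor of the Laplacian matrix L.
G has 7 vertices and 8 edges.
Computing the (6 x 6) cofactor determinant gives 8.

8


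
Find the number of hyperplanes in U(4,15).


Hyperplanes of U(4,15) are flats of rank 3.
In a uniform matroid, these are exactly the (3)-element subsets.
Count = (15 choose 3) = 455.

455


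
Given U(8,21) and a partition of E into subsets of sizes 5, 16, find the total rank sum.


r(Ai) = min(|Ai|, 8) for each part.
Sum = min(5,8) + min(16,8)
    = 5 + 8
    = 13.

13


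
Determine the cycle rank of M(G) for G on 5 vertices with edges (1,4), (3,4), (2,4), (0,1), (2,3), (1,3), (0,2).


Cycle rank (nullity) = |E| - r(M) = |E| - (|V| - c).
|E| = 7, |V| = 5, c = 1.
Nullity = 7 - (5 - 1) = 7 - 4 = 3.

3


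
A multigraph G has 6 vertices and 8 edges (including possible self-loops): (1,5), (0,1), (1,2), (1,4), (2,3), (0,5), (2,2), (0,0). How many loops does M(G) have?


In a graphic matroid, a loop is a self-loop edge (u,u) with rank 0.
Examining all 8 edges for self-loops...
Self-loops found: (2,2), (0,0)
Number of loops = 2.

2


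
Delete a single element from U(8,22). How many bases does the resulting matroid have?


Deleting e from U(8,22) gives U(8,21) since n > r.
Bases of U(8,21) = (21 choose 8) = 203490.

203490


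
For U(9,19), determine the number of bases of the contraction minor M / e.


Contracting e from U(9,19) gives U(8,18).
Bases of U(8,18) = C(18,8) = 18! / (8! * 10!) = 43758.

43758


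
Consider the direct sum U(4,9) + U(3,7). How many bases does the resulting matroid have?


Bases of a direct sum M1 + M2: |B| = |B(M1)| * |B(M2)|.
|B(U(4,9))| = C(9,4) = 126.
|B(U(3,7))| = C(7,3) = 35.
Total bases = 126 * 35 = 4410.

4410


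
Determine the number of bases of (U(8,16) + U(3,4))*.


(M1+M2)* = M1* + M2*.
M1* = U(8,16), bases: C(16,8) = 12870.
M2* = U(1,4), bases: C(4,1) = 4.
|B(M*)| = 12870 * 4 = 51480.

51480


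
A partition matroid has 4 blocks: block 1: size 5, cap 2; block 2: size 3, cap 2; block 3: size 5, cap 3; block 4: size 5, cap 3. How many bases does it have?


A basis picks exactly ci elements from block i.
Number of bases = product of C(|Si|, ci).
= C(5,2) * C(3,2) * C(5,3) * C(5,3)
= 10 * 3 * 10 * 10
= 3000.

3000


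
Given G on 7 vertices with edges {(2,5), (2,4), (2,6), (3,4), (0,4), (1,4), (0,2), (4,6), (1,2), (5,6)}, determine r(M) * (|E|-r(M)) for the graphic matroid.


r(M) = |V| - c = 7 - 1 = 6.
nullity = |E| - r(M) = 10 - 6 = 4.
Product = 6 * 4 = 24.

24


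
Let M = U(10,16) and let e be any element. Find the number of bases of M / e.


Contracting e from U(10,16) gives U(9,15).
Bases of U(9,15) = C(15,9) = 15! / (9! * 6!) = 5005.

5005


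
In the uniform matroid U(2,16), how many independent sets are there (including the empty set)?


Independent sets of U(2,16) are all subsets of size <= 2.
Count = (16 choose 0) + (16 choose 1) + (16 choose 2)
     = 1 + 16 + 120
     = 137.

137


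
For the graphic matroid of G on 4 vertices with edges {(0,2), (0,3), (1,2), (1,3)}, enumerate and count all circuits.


A circuit in a graphic matroid = edge set of a simple cycle.
G has 4 vertices and 4 edges.
Enumerating all minimal edge subsets forming cycles...
Total circuits found: 1.

1


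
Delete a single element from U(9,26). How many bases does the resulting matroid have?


Deleting e from U(9,26) gives U(9,25) since n > r.
Bases of U(9,25) = C(25,9) = 2042975.

2042975


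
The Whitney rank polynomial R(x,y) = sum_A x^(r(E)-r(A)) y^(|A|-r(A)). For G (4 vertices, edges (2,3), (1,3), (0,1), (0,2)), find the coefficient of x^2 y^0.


R(x,y) = sum over A in 2^E of x^(r(E)-r(A)) * y^(|A|-r(A)).
G has 4 vertices, 4 edges. r(E) = 3.
Enumerate all 2^4 = 16 subsets.
Count subsets with r(E)-r(A)=2 and |A|-r(A)=0: 4.

4


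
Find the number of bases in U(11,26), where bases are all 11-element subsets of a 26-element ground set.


Bases of U(11,26) are all 11-element subsets of the 26-element ground set.
Number of bases = C(26,11).
C(26,11) = 7726160.

7726160


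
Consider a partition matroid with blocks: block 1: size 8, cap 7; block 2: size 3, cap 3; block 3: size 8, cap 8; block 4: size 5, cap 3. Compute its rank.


Rank of a partition matroid = sum of min(|Si|, ci) for each block.
= min(8,7) + min(3,3) + min(8,8) + min(5,3)
= 7 + 3 + 8 + 3
= 21.

21
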